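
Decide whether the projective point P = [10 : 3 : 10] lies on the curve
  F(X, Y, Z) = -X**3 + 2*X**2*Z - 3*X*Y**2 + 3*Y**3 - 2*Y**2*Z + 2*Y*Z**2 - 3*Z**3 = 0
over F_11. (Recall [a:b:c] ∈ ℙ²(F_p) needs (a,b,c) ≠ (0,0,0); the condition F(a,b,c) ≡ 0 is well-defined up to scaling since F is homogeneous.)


F(10,3,10) ≡ 2 (mod 11); P is NOT on the curve.

Evaluate F(10, 3, 10) term-by-term (mod 11).
  -X**3 ↦ -1·1000·1·1 = -1000
  2*X**2*Z ↦ 2·100·1·10 = 2000
  -3*X*Y**2 ↦ -3·10·9·1 = -270
  3*Y**3 ↦ 3·1·27·1 = 81
  -2*Y**2*Z ↦ -2·1·9·10 = -180
  2*Y*Z**2 ↦ 2·1·3·100 = 600
  -3*Z**3 ↦ -3·1·1·1000 = -3000
Sum: F(10, 3, 10) = (-1000) + (2000) + (-270) + (81) + (-180) + (600) + (-3000) = -1769.
Reducing mod 11: -1769 ≡ 2 (mod 11).
Since F(a, b, c) ≡ 2 ≠ 0 (mod 11), P does NOT lie on the curve.


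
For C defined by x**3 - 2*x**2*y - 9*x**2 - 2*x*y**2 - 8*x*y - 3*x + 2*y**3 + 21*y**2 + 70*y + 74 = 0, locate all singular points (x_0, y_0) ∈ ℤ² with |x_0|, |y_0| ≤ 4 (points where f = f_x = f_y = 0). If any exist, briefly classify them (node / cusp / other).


Singular points: {(1, -3)}; classification: cusp.

Compute partial derivatives:
  f_x = 3*x**2 - 4*x*y - 18*x - 2*y**2 - 8*y - 3.
  f_y = -2*x**2 - 4*x*y - 8*x + 6*y**2 + 42*y + 70.
Scan x_0 ∈ {−4, ..., 4}. For each x_0, f_y(x_0, y) is a polynomial in y; find its integer roots y ∈ {−4, ..., 4}, then test f_x and f at those candidates.
  x = -4: f_y(-4, y) = 6*y**2 + 58*y + 70; no integer root y with |y| ≤ 4.
  x = -3: f_y(-3, y) = 6*y**2 + 54*y + 76; no integer root y with |y| ≤ 4.
  x = -2: f_y(-2, y) = 6*y**2 + 50*y + 78; no integer root y with |y| ≤ 4.
  x = -1: f_y(-1, y) = 6*y**2 + 46*y + 76; no integer root y with |y| ≤ 4.
  x = 0: f_y(0, y) = 6*y**2 + 42*y + 70; no integer root y with |y| ≤ 4.
  x = 1: f_y(1, y) = 6*y**2 + 38*y + 60; vanishes at y ∈ {-3}. (1, -3): f_x = 0, f = 0 — SINGULAR.
  x = 2: f_y(2, y) = 6*y**2 + 34*y + 46; no integer root y with |y| ≤ 4.
  x = 3: f_y(3, y) = 6*y**2 + 30*y + 28; no integer root y with |y| ≤ 4.
  x = 4: f_y(4, y) = 6*y**2 + 26*y + 6; no integer root y with |y| ≤ 4.
Only singular point on the grid: (1, -3).
Classify: substitute x = 1 + u, y = -3 + v and expand: f = u**3 - 2*u**2*v - 2*u*v**2 + 2*v**3 + v**2.
No constant or linear terms (consistent with a singular point). Quadratic part: v**2. Cubic part: u**3 - 2*u**2*v - 2*u*v**2 + 2*v**3.
The quadratic part v**2 is a perfect square, so there is a single (double) tangent line v = 0, i.e. y = -3. Restricting the cubic part to that line (v = 0) leaves u**3 ≠ 0, so f is not divisible by v and the branch is v² ≈ -u**3 to lowest order — this is a cusp.
Classification: cusp.


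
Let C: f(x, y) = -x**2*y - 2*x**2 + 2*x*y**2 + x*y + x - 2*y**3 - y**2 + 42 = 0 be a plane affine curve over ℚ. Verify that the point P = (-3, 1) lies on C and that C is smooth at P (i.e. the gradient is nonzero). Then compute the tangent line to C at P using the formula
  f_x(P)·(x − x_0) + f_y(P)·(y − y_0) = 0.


Tangent line at P: 22*x - 32*y + 98 = 0.

Step 1: f(-3, 1) = 0, so P lies on C.
Step 2: partial derivatives
  f_x(x, y) = -2*x*y - 4*x + 2*y**2 + y + 1, f_y(x, y) = -x**2 + 4*x*y + x - 6*y**2 - 2*y.
  f_x(P) = 22, f_y(P) = -32 (gradient nonzero, so P is smooth).
Step 3: tangent line at P: 22·(x − -3) + -32·(y − 1) = 0.
Expanding: 22*x - 32*y + 98 = 0.


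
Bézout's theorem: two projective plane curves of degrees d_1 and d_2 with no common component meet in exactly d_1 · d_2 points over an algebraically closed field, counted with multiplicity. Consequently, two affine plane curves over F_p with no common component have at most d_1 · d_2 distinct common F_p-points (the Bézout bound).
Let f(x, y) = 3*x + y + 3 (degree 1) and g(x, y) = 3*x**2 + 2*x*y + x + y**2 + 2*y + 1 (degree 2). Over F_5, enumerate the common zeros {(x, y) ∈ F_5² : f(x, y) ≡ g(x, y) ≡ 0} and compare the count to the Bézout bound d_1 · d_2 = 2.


Common zeros: ∅; count = 0; Bézout bound = 2.

deg(f) = 1, deg(g) = 2, so Bézout bound = 2.
Scan x ∈ F_5. For each x, list the y ∈ F_5 with f(x, y) ≡ 0 and those with g(x, y) ≡ 0 (mod 5); the common zeros in that column are the intersection.
  x = 0: f ≡ 0 at y ∈ {2}; g ≡ 0 at y ∈ {4}; common: ∅.
  x = 1: f ≡ 0 at y ∈ {4}; g ≡ 0 at y ∈ {0, 1}; common: ∅.
  x = 2: f ≡ 0 at y ∈ {1}; g ≡ 0 at y ∈ {0, 4}; common: ∅.
  x = 3: f ≡ 0 at y ∈ {3}; g ≡ 0 at y ∈ {1}; common: ∅.
  x = 4: f ≡ 0 at y ∈ {0}; g ≡ 0 at y ∈ ∅; common: ∅.
Collecting: common zeros = ∅, so the count is 0.
Comparison with the Bézout bound: 0 ≤ 2 = deg(f)·deg(g), as expected for curves with no common component (the affine F_5-count falls short of the bound because intersections may lie at infinity, over extension fields, or carry multiplicity).


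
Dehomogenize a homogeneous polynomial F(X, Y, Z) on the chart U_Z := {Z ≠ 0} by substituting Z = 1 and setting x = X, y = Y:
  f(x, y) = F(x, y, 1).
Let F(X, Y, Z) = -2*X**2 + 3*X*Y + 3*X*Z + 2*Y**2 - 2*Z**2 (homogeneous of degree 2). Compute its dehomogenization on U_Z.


f(x, y) = -2*x**2 + 3*x*y + 3*x + 2*y**2 - 2

On U_Z we set Z = 1. Each monomial c·X^i·Y^j·Z^k in F becomes c·x^i·y^j·1^k = c·x^i·y^j.
Substituting Z = 1: F(X, Y, 1) = -2*x**2 + 3*x*y + 3*x + 2*y**2 - 2.
Note: deg(f) ≤ deg(F) = 2; strict inequality happens when F is divisible by Z (lost terms).


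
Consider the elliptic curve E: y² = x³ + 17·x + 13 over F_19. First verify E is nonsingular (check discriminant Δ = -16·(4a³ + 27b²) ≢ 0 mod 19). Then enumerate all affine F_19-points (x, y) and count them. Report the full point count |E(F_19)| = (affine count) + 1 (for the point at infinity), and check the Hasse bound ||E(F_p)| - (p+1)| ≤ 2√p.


Affine points = {(2, 6), (2, 13), (7, 0), (10, 9), (10, 10), (11, 7), (11, 12), (12, 8), (12, 11), (16, 7), (16, 12), (17, 3), (17, 16)}; affine count = 13; |E(F_19)| = 14.

Discriminant check: Δ ∝ 4a³ + 27b² = 4·17³ + 27·13² = 4·4913 + 27·169 ≡ 9 (mod 19). Nonzero ⇒ E is nonsingular.
For each x ∈ F_19, compute rhs = x³ + 17·x + 13 mod 19, then count y ∈ F_19 with y² ≡ rhs.
  x = 0: rhs = 13, matching y values: none (0 points).
  x = 1: rhs = 12, matching y values: none (0 points).
  x = 2: rhs = 17, matching y values: 6, 13 (2 points).
  x = 3: rhs = 15, matching y values: none (0 points).
  x = 4: rhs = 12, matching y values: none (0 points).
  x = 5: rhs = 14, matching y values: none (0 points).
  x = 6: rhs = 8, matching y values: none (0 points).
  x = 7: rhs = 0, matching y values: 0 (1 points).
  x = 8: rhs = 15, matching y values: none (0 points).
  x = 9: rhs = 2, matching y values: none (0 points).
  x = 10: rhs = 5, matching y values: 9, 10 (2 points).
  x = 11: rhs = 11, matching y values: 7, 12 (2 points).
  x = 12: rhs = 7, matching y values: 8, 11 (2 points).
  x = 13: rhs = 18, matching y values: none (0 points).
  x = 14: rhs = 12, matching y values: none (0 points).
  x = 15: rhs = 14, matching y values: none (0 points).
  x = 16: rhs = 11, matching y values: 7, 12 (2 points).
  x = 17: rhs = 9, matching y values: 3, 16 (2 points).
  x = 18: rhs = 14, matching y values: none (0 points).
Total affine count: 13.
Full point count |E(F_19)| = 13 + 1 = 14.
Hasse bound: |14 − (19+1)| = |-6| = 6 ≤ 2√19 ≈ 8.7178 ✓.


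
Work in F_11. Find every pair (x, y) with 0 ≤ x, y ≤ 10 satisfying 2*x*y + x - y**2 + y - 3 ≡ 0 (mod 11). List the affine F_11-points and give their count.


Affine F_11-points: {(0, 6), (1, 1), (1, 2), (3, 0), (3, 7), (6, 3), (6, 10), (8, 8), (8, 9), (9, 4)}; count = 10.

For each of the 121 pairs (x, y) ∈ F_11², evaluate f(x, y) mod 11. Record the zeros.
  x = 0: [0↦8, 1↦8, 2↦6, 3↦2, 4↦7, 5↦10, 6↦0, 7↦10, 8↦7, 9↦2, 10↦6]  zeros at y ∈ {6}
  x = 1: [0↦9, 1↦0, 2↦0, 3↦9, 4↦5, 5↦10, 6↦2, 7↦3, 8↦2, 9↦10, 10↦5]  zeros at y ∈ {1, 2}
  x = 2: [0↦10, 1↦3, 2↦5, 3↦5, 4↦3, 5↦10, 6↦4, 7↦7, 8↦8, 9↦7, 10↦4]  zeros at y ∈ ∅
  x = 3: [0↦0, 1↦6, 2↦10, 3↦1, 4↦1, 5↦10, 6↦6, 7↦0, 8↦3, 9↦4, 10↦3]  zeros at y ∈ {0, 7}
  x = 4: [0↦1, 1↦9, 2↦4, 3↦8, 4↦10, 5↦10, 6↦8, 7↦4, 8↦9, 9↦1, 10↦2]  zeros at y ∈ ∅
  x = 5: [0↦2, 1↦1, 2↦9, 3↦4, 4↦8, 5↦10, 6↦10, 7↦8, 8↦4, 9↦9, 10↦1]  zeros at y ∈ ∅
  x = 6: [0↦3, 1↦4, 2↦3, 3↦0, 4↦6, 5↦10, 6↦1, 7↦1, 8↦10, 9↦6, 10↦0]  zeros at y ∈ {3, 10}
  x = 7: [0↦4, 1↦7, 2↦8, 3↦7, 4↦4, 5↦10, 6↦3, 7↦5, 8↦5, 9↦3, 10↦10]  zeros at y ∈ ∅
  x = 8: [0↦5, 1↦10, 2↦2, 3↦3, 4↦2, 5↦10, 6↦5, 7↦9, 8↦0, 9↦0, 10↦9]  zeros at y ∈ {8, 9}
  x = 9: [0↦6, 1↦2, 2↦7, 3↦10, 4↦0, 5↦10, 6↦7, 7↦2, 8↦6, 9↦8, 10↦8]  zeros at y ∈ {4}
  x = 10: [0↦7, 1↦5, 2↦1, 3↦6, 4↦9, 5↦10, 6↦9, 7↦6, 8↦1, 9↦5, 10↦7]  zeros at y ∈ ∅
Collecting zeros: affine points = {(0, 6), (1, 1), (1, 2), (3, 0), (3, 7), (6, 3), (6, 10), (8, 8), (8, 9), (9, 4)}.
Total count |C(F_11)_aff| = 10.


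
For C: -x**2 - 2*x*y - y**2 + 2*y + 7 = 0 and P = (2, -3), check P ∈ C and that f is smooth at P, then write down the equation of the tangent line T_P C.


Tangent line at P: 2*x + 4*y + 8 = 0.

Step 1: f(2, -3) = 0, so P lies on C.
Step 2: partial derivatives
  f_x(x, y) = -2*x - 2*y, f_y(x, y) = -2*x - 2*y + 2.
  f_x(P) = 2, f_y(P) = 4 (gradient nonzero, so P is smooth).
Step 3: tangent line at P: 2·(x − 2) + 4·(y − -3) = 0.
Expanding: 2*x + 4*y + 8 = 0.


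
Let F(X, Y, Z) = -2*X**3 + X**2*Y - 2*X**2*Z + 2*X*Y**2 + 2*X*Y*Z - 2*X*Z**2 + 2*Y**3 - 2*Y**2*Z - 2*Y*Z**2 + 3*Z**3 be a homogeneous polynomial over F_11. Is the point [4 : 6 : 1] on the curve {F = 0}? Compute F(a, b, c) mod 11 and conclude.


F(4,6,1) ≡ 10 (mod 11); P is NOT on the curve.

Evaluate F(4, 6, 1) term-by-term (mod 11).
  -2*X**3 ↦ -2·64·1·1 = -128
  X**2*Y ↦ 1·16·6·1 = 96
  -2*X**2*Z ↦ -2·16·1·1 = -32
  2*X*Y**2 ↦ 2·4·36·1 = 288
  2*X*Y*Z ↦ 2·4·6·1 = 48
  -2*X*Z**2 ↦ -2·4·1·1 = -8
  2*Y**3 ↦ 2·1·216·1 = 432
  -2*Y**2*Z ↦ -2·1·36·1 = -72
  -2*Y*Z**2 ↦ -2·1·6·1 = -12
  3*Z**3 ↦ 3·1·1·1 = 3
Sum: F(4, 6, 1) = (-128) + (96) + (-32) + (288) + (48) + (-8) + (432) + (-72) + (-12) + (3) = 615.
Reducing mod 11: 615 ≡ 10 (mod 11).
Since F(a, b, c) ≡ 10 ≠ 0 (mod 11), P does NOT lie on the curve.


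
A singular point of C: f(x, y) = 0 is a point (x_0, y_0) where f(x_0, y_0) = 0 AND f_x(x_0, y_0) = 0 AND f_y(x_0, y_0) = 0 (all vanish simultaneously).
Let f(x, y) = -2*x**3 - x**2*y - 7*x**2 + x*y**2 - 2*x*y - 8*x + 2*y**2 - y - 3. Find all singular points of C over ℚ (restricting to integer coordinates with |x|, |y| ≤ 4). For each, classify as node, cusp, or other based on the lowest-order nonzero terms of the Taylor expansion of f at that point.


Singular points: {(-1, 0)}; classification: node.

Compute partial derivatives:
  f_x = -6*x**2 - 2*x*y - 14*x + y**2 - 2*y - 8.
  f_y = -x**2 + 2*x*y - 2*x + 4*y - 1.
Scan x_0 ∈ {−4, ..., 4}. For each x_0, f_y(x_0, y) is a polynomial in y; find its integer roots y ∈ {−4, ..., 4}, then test f_x and f at those candidates.
  x = -4: f_y(-4, y) = -4*y - 9; no integer root y with |y| ≤ 4.
  x = -3: f_y(-3, y) = -2*y - 4; vanishes at y ∈ {-2}. (-3, -2): f_x = -24 ≠ 0.
  x = -2: f_y(-2, y) = -1; no integer root y with |y| ≤ 4.
  x = -1: f_y(-1, y) = 2*y; vanishes at y ∈ {0}. (-1, 0): f_x = 0, f = 0 — SINGULAR.
  x = 0: f_y(0, y) = 4*y - 1; no integer root y with |y| ≤ 4.
  x = 1: f_y(1, y) = 6*y - 4; no integer root y with |y| ≤ 4.
  x = 2: f_y(2, y) = 8*y - 9; no integer root y with |y| ≤ 4.
  x = 3: f_y(3, y) = 10*y - 16; no integer root y with |y| ≤ 4.
  x = 4: f_y(4, y) = 12*y - 25; no integer root y with |y| ≤ 4.
Only singular point on the grid: (-1, 0).
Classify: substitute x = -1 + u, y = 0 + v and expand: f = -2*u**3 - u**2*v - u**2 + u*v**2 + v**2.
No constant or linear terms (consistent with a singular point). Quadratic part: -u**2 + v**2. Cubic part: -2*u**3 - u**2*v + u*v**2.
The quadratic part v**2 - u**2 = (v − u)(v + u) splits into two distinct linear factors, so there are two distinct tangent lines y − 0 = ±(x − -1) — this is a node (ordinary double point).
Classification: node.


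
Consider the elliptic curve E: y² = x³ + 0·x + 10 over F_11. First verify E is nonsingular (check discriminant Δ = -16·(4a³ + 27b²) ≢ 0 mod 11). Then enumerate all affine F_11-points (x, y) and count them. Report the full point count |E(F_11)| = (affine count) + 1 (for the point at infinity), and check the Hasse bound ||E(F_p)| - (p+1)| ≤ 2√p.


Affine points = {(1, 0), (3, 2), (3, 9), (5, 5), (5, 6), (7, 1), (7, 10), (8, 4), (8, 7), (10, 3), (10, 8)}; affine count = 11; |E(F_11)| = 12.

Discriminant check: Δ ∝ 4a³ + 27b² = 4·0³ + 27·10² = 4·0 + 27·100 ≡ 5 (mod 11). Nonzero ⇒ E is nonsingular.
For each x ∈ F_11, compute rhs = x³ + 0·x + 10 mod 11, then count y ∈ F_11 with y² ≡ rhs.
  x = 0: rhs = 10, matching y values: none (0 points).
  x = 1: rhs = 0, matching y values: 0 (1 points).
  x = 2: rhs = 7, matching y values: none (0 points).
  x = 3: rhs = 4, matching y values: 2, 9 (2 points).
  x = 4: rhs = 8, matching y values: none (0 points).
  x = 5: rhs = 3, matching y values: 5, 6 (2 points).
  x = 6: rhs = 6, matching y values: none (0 points).
  x = 7: rhs = 1, matching y values: 1, 10 (2 points).
  x = 8: rhs = 5, matching y values: 4, 7 (2 points).
  x = 9: rhs = 2, matching y values: none (0 points).
  x = 10: rhs = 9, matching y values: 3, 8 (2 points).
Total affine count: 11.
Full point count |E(F_11)| = 11 + 1 = 12.
Hasse bound: |12 − (11+1)| = |0| = 0 ≤ 2√11 ≈ 6.6332 ✓.


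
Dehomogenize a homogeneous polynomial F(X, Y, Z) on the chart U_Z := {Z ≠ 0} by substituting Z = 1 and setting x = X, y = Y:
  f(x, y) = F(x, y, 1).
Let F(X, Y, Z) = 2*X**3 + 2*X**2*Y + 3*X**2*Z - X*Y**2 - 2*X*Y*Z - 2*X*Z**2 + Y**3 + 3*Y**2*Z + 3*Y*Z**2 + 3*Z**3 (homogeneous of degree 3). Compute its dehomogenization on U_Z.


f(x, y) = 2*x**3 + 2*x**2*y + 3*x**2 - x*y**2 - 2*x*y - 2*x + y**3 + 3*y**2 + 3*y + 3

On U_Z we set Z = 1. Each monomial c·X^i·Y^j·Z^k in F becomes c·x^i·y^j·1^k = c·x^i·y^j.
Substituting Z = 1: F(X, Y, 1) = 2*x**3 + 2*x**2*y + 3*x**2 - x*y**2 - 2*x*y - 2*x + y**3 + 3*y**2 + 3*y + 3.
Note: deg(f) ≤ deg(F) = 3; strict inequality happens when F is divisible by Z (lost terms).


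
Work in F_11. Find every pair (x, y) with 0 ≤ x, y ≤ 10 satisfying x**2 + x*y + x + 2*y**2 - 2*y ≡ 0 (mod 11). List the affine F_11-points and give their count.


Affine F_11-points: {(0, 0), (0, 1), (3, 2), (3, 3), (4, 3), (4, 7), (5, 2), (9, 1), (10, 0), (10, 7)}; count = 10.

For each of the 121 pairs (x, y) ∈ F_11², evaluate f(x, y) mod 11. Record the zeros.
  x = 0: [0↦0, 1↦0, 2↦4, 3↦1, 4↦2, 5↦7, 6↦5, 7↦7, 8↦2, 9↦1, 10↦4]  zeros at y ∈ {0, 1}
  x = 1: [0↦2, 1↦3, 2↦8, 3↦6, 4↦8, 5↦3, 6↦2, 7↦5, 8↦1, 9↦1, 10↦5]  zeros at y ∈ ∅
  x = 2: [0↦6, 1↦8, 2↦3, 3↦2, 4↦5, 5↦1, 6↦1, 7↦5, 8↦2, 9↦3, 10↦8]  zeros at y ∈ ∅
  x = 3: [0↦1, 1↦4, 2↦0, 3↦0, 4↦4, 5↦1, 6↦2, 7↦7, 8↦5, 9↦7, 10↦2]  zeros at y ∈ {2, 3}
  x = 4: [0↦9, 1↦2, 2↦10, 3↦0, 4↦5, 5↦3, 6↦5, 7↦0, 8↦10, 9↦2, 10↦9]  zeros at y ∈ {3, 7}
  x = 5: [0↦8, 1↦2, 2↦0, 3↦2, 4↦8, 5↦7, 6↦10, 7↦6, 8↦6, 9↦10, 10↦7]  zeros at y ∈ {2}
  x = 6: [0↦9, 1↦4, 2↦3, 3↦6, 4↦2, 5↦2, 6↦6, 7↦3, 8↦4, 9↦9, 10↦7]  zeros at y ∈ ∅
  x = 7: [0↦1, 1↦8, 2↦8, 3↦1, 4↦9, 5↦10, 6↦4, 7↦2, 8↦4, 9↦10, 10↦9]  zeros at y ∈ ∅
  x = 8: [0↦6, 1↦3, 2↦4, 3↦9, 4↦7, 5↦9, 6↦4, 7↦3, 8↦6, 9↦2, 10↦2]  zeros at y ∈ ∅
  x = 9: [0↦2, 1↦0, 2↦2, 3↦8, 4↦7, 5↦10, 6↦6, 7↦6, 8↦10, 9↦7, 10↦8]  zeros at y ∈ {1}
  x = 10: [0↦0, 1↦10, 2↦2, 3↦9, 4↦9, 5↦2, 6↦10, 7↦0, 8↦5, 9↦3, 10↦5]  zeros at y ∈ {0, 7}
Collecting zeros: affine points = {(0, 0), (0, 1), (3, 2), (3, 3), (4, 3), (4, 7), (5, 2), (9, 1), (10, 0), (10, 7)}.
Total count |C(F_11)_aff| = 10.


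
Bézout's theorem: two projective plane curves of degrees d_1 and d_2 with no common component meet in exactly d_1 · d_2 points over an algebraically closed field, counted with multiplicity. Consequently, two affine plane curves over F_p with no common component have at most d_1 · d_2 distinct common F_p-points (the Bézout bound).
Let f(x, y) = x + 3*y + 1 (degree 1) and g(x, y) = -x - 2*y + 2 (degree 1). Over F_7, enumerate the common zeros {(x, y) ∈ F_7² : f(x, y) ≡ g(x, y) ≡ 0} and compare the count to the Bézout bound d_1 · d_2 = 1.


Common zeros: {(1, 4)}; count = 1; Bézout bound = 1.

deg(f) = 1, deg(g) = 1, so Bézout bound = 1.
Scan x ∈ F_7. For each x, list the y ∈ F_7 with f(x, y) ≡ 0 and those with g(x, y) ≡ 0 (mod 7); the common zeros in that column are the intersection.
  x = 0: f ≡ 0 at y ∈ {2}; g ≡ 0 at y ∈ {1}; common: ∅.
  x = 1: f ≡ 0 at y ∈ {4}; g ≡ 0 at y ∈ {4}; common: {4}.
  x = 2: f ≡ 0 at y ∈ {6}; g ≡ 0 at y ∈ {0}; common: ∅.
  x = 3: f ≡ 0 at y ∈ {1}; g ≡ 0 at y ∈ {3}; common: ∅.
  x = 4: f ≡ 0 at y ∈ {3}; g ≡ 0 at y ∈ {6}; common: ∅.
  x = 5: f ≡ 0 at y ∈ {5}; g ≡ 0 at y ∈ {2}; common: ∅.
  x = 6: f ≡ 0 at y ∈ {0}; g ≡ 0 at y ∈ {5}; common: ∅.
Collecting: common zeros = {(1, 4)}, so the count is 1.
Comparison with the Bézout bound: 1 ≤ 1 = deg(f)·deg(g), as expected for curves with no common component (the bound is attained).


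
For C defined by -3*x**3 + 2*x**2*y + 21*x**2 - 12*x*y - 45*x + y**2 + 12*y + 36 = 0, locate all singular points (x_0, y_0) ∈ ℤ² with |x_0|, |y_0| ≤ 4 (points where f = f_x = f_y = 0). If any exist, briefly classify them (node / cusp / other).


Singular points: {(3, 3)}; classification: cusp.

Compute partial derivatives:
  f_x = -9*x**2 + 4*x*y + 42*x - 12*y - 45.
  f_y = 2*x**2 - 12*x + 2*y + 12.
Scan x_0 ∈ {−4, ..., 4}. For each x_0, f_y(x_0, y) is a polynomial in y; find its integer roots y ∈ {−4, ..., 4}, then test f_x and f at those candidates.
  x = -4: f_y(-4, y) = 2*y + 92; no integer root y with |y| ≤ 4.
  x = -3: f_y(-3, y) = 2*y + 66; no integer root y with |y| ≤ 4.
  x = -2: f_y(-2, y) = 2*y + 44; no integer root y with |y| ≤ 4.
  x = -1: f_y(-1, y) = 2*y + 26; no integer root y with |y| ≤ 4.
  x = 0: f_y(0, y) = 2*y + 12; no integer root y with |y| ≤ 4.
  x = 1: f_y(1, y) = 2*y + 2; vanishes at y ∈ {-1}. (1, -1): f_x = -4 ≠ 0.
  x = 2: f_y(2, y) = 2*y - 4; vanishes at y ∈ {2}. (2, 2): f_x = -5 ≠ 0.
  x = 3: f_y(3, y) = 2*y - 6; vanishes at y ∈ {3}. (3, 3): f_x = 0, f = 0 — SINGULAR.
  x = 4: f_y(4, y) = 2*y - 4; vanishes at y ∈ {2}. (4, 2): f_x = -13 ≠ 0.
Only singular point on the grid: (3, 3).
Classify: substitute x = 3 + u, y = 3 + v and expand: f = -3*u**3 + 2*u**2*v + v**2.
No constant or linear terms (consistent with a singular point). Quadratic part: v**2. Cubic part: -3*u**3 + 2*u**2*v.
The quadratic part v**2 is a perfect square, so there is a single (double) tangent line v = 0, i.e. y = 3. Restricting the cubic part to that line (v = 0) leaves -3*u**3 ≠ 0, so f is not divisible by v and the branch is v² ≈ 3*u**3 to lowest order — this is a cusp.
Classification: cusp.


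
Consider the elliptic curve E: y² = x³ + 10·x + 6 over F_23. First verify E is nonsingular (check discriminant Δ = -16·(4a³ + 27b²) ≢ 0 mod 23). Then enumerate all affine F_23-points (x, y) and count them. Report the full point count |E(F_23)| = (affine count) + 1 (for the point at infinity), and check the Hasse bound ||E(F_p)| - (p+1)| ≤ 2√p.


Affine points = {(0, 11), (0, 12), (4, 8), (4, 15), (6, 11), (6, 12), (8, 0), (10, 5), (10, 18), (15, 9), (15, 14), (17, 11), (17, 12), (20, 8), (20, 15), (21, 1), (21, 22), (22, 8), (22, 15)}; affine count = 19; |E(F_23)| = 20.

Discriminant check: Δ ∝ 4a³ + 27b² = 4·10³ + 27·6² = 4·1000 + 27·36 ≡ 4 (mod 23). Nonzero ⇒ E is nonsingular.
For each x ∈ F_23, compute rhs = x³ + 10·x + 6 mod 23, then count y ∈ F_23 with y² ≡ rhs.
  x = 0: rhs = 6, matching y values: 11, 12 (2 points).
  x = 1: rhs = 17, matching y values: none (0 points).
  x = 2: rhs = 11, matching y values: none (0 points).
  x = 3: rhs = 17, matching y values: none (0 points).
  x = 4: rhs = 18, matching y values: 8, 15 (2 points).
  x = 5: rhs = 20, matching y values: none (0 points).
  x = 6: rhs = 6, matching y values: 11, 12 (2 points).
  x = 7: rhs = 5, matching y values: none (0 points).
  x = 8: rhs = 0, matching y values: 0 (1 points).
  x = 9: rhs = 20, matching y values: none (0 points).
  x = 10: rhs = 2, matching y values: 5, 18 (2 points).
  x = 11: rhs = 21, matching y values: none (0 points).
  x = 12: rhs = 14, matching y values: none (0 points).
  x = 13: rhs = 10, matching y values: none (0 points).
  x = 14: rhs = 15, matching y values: none (0 points).
  x = 15: rhs = 12, matching y values: 9, 14 (2 points).
  x = 16: rhs = 7, matching y values: none (0 points).
  x = 17: rhs = 6, matching y values: 11, 12 (2 points).
  x = 18: rhs = 15, matching y values: none (0 points).
  x = 19: rhs = 17, matching y values: none (0 points).
  x = 20: rhs = 18, matching y values: 8, 15 (2 points).
  x = 21: rhs = 1, matching y values: 1, 22 (2 points).
  x = 22: rhs = 18, matching y values: 8, 15 (2 points).
Total affine count: 19.
Full point count |E(F_23)| = 19 + 1 = 20.
Hasse bound: |20 − (23+1)| = |-4| = 4 ≤ 2√23 ≈ 9.5917 ✓.


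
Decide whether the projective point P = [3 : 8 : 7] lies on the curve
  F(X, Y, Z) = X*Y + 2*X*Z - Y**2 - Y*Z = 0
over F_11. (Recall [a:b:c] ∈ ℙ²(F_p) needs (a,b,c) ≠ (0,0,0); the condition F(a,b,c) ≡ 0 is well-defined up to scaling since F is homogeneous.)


F(3,8,7) ≡ 1 (mod 11); P is NOT on the curve.

Evaluate F(3, 8, 7) term-by-term (mod 11).
  X*Y ↦ 1·3·8·1 = 24
  2*X*Z ↦ 2·3·1·7 = 42
  -Y**2 ↦ -1·1·64·1 = -64
  -Y*Z ↦ -1·1·8·7 = -56
Sum: F(3, 8, 7) = (24) + (42) + (-64) + (-56) = -54.
Reducing mod 11: -54 ≡ 1 (mod 11).
Since F(a, b, c) ≡ 1 ≠ 0 (mod 11), P does NOT lie on the curve.


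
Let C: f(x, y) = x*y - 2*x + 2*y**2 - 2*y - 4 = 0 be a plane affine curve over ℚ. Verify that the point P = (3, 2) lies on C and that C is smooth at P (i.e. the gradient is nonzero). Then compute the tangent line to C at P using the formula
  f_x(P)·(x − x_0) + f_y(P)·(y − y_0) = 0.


Tangent line at P: 9*y - 18 = 0.

Step 1: f(3, 2) = 0, so P lies on C.
Step 2: partial derivatives
  f_x(x, y) = y - 2, f_y(x, y) = x + 4*y - 2.
  f_x(P) = 0, f_y(P) = 9 (gradient nonzero, so P is smooth).
Step 3: tangent line at P: 0·(x − 3) + 9·(y − 2) = 0.
Expanding: 9*y - 18 = 0.


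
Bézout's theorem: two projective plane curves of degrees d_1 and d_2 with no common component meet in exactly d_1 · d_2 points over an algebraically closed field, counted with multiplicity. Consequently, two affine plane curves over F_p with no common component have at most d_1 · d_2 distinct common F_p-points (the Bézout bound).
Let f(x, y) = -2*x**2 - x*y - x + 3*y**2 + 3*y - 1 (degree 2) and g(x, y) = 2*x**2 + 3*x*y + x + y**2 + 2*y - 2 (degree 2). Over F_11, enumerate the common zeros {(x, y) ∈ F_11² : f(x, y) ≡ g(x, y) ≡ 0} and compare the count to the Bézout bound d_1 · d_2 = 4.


Common zeros: ∅; count = 0; Bézout bound = 4.

deg(f) = 2, deg(g) = 2, so Bézout bound = 4.
Scan x ∈ F_11. For each x, list the y ∈ F_11 with f(x, y) ≡ 0 and those with g(x, y) ≡ 0 (mod 11); the common zeros in that column are the intersection.
  x = 0: f ≡ 0 at y ∈ ∅; g ≡ 0 at y ∈ {4, 5}; common: ∅.
  x = 1: f ≡ 0 at y ∈ ∅; g ≡ 0 at y ∈ ∅; common: ∅.
  x = 2: f ≡ 0 at y ∈ {0, 7}; g ≡ 0 at y ∈ ∅; common: ∅.
  x = 3: f ≡ 0 at y ∈ {0}; g ≡ 0 at y ∈ {5, 6}; common: ∅.
  x = 4: f ≡ 0 at y ∈ {5, 10}; g ≡ 0 at y ∈ {2, 6}; common: ∅.
  x = 5: f ≡ 0 at y ∈ {1, 7}; g ≡ 0 at y ∈ {8}; common: ∅.
  x = 6: f ≡ 0 at y ∈ {6}; g ≡ 0 at y ∈ ∅; common: ∅.
  x = 7: f ≡ 0 at y ∈ {6, 10}; g ≡ 0 at y ∈ ∅; common: ∅.
  x = 8: f ≡ 0 at y ∈ ∅; g ≡ 0 at y ∈ ∅; common: ∅.
  x = 9: f ≡ 0 at y ∈ ∅; g ≡ 0 at y ∈ {2}; common: ∅.
  x = 10: f ≡ 0 at y ∈ ∅; g ≡ 0 at y ∈ {4, 8}; common: ∅.
Collecting: common zeros = ∅, so the count is 0.
Comparison with the Bézout bound: 0 ≤ 4 = deg(f)·deg(g), as expected for curves with no common component (the affine F_11-count falls short of the bound because intersections may lie at infinity, over extension fields, or carry multiplicity).


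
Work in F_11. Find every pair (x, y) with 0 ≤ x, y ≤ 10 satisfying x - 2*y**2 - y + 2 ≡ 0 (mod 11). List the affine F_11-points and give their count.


Affine F_11-points: {(1, 1), (1, 4), (2, 8), (4, 7), (4, 9), (8, 2), (8, 3), (9, 0), (9, 5), (10, 6), (10, 10)}; count = 11.

For each of the 121 pairs (x, y) ∈ F_11², evaluate f(x, y) mod 11. Record the zeros.
  x = 0: [0↦2, 1↦10, 2↦3, 3↦3, 4↦10, 5↦2, 6↦1, 7↦7, 8↦9, 9↦7, 10↦1]  zeros at y ∈ ∅
  x = 1: [0↦3, 1↦0, 2↦4, 3↦4, 4↦0, 5↦3, 6↦2, 7↦8, 8↦10, 9↦8, 10↦2]  zeros at y ∈ {1, 4}
  x = 2: [0↦4, 1↦1, 2↦5, 3↦5, 4↦1, 5↦4, 6↦3, 7↦9, 8↦0, 9↦9, 10↦3]  zeros at y ∈ {8}
  x = 3: [0↦5, 1↦2, 2↦6, 3↦6, 4↦2, 5↦5, 6↦4, 7↦10, 8↦1, 9↦10, 10↦4]  zeros at y ∈ ∅
  x = 4: [0↦6, 1↦3, 2↦7, 3↦7, 4↦3, 5↦6, 6↦5, 7↦0, 8↦2, 9↦0, 10↦5]  zeros at y ∈ {7, 9}
  x = 5: [0↦7, 1↦4, 2↦8, 3↦8, 4↦4, 5↦7, 6↦6, 7↦1, 8↦3, 9↦1, 10↦6]  zeros at y ∈ ∅
  x = 6: [0↦8, 1↦5, 2↦9, 3↦9, 4↦5, 5↦8, 6↦7, 7↦2, 8↦4, 9↦2, 10↦7]  zeros at y ∈ ∅
  x = 7: [0↦9, 1↦6, 2↦10, 3↦10, 4↦6, 5↦9, 6↦8, 7↦3, 8↦5, 9↦3, 10↦8]  zeros at y ∈ ∅
  x = 8: [0↦10, 1↦7, 2↦0, 3↦0, 4↦7, 5↦10, 6↦9, 7↦4, 8↦6, 9↦4, 10↦9]  zeros at y ∈ {2, 3}
  x = 9: [0↦0, 1↦8, 2↦1, 3↦1, 4↦8, 5↦0, 6↦10, 7↦5, 8↦7, 9↦5, 10↦10]  zeros at y ∈ {0, 5}
  x = 10: [0↦1, 1↦9, 2↦2, 3↦2, 4↦9, 5↦1, 6↦0, 7↦6, 8↦8, 9↦6, 10↦0]  zeros at y ∈ {6, 10}
Collecting zeros: affine points = {(1, 1), (1, 4), (2, 8), (4, 7), (4, 9), (8, 2), (8, 3), (9, 0), (9, 5), (10, 6), (10, 10)}.
Total count |C(F_11)_aff| = 11.


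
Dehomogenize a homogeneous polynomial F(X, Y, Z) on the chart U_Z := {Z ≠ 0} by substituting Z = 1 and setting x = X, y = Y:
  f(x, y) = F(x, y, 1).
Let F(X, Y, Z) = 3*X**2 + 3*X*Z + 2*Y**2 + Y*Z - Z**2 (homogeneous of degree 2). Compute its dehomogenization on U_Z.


f(x, y) = 3*x**2 + 3*x + 2*y**2 + y - 1

On U_Z we set Z = 1. Each monomial c·X^i·Y^j·Z^k in F becomes c·x^i·y^j·1^k = c·x^i·y^j.
Substituting Z = 1: F(X, Y, 1) = 3*x**2 + 3*x + 2*y**2 + y - 1.
Note: deg(f) ≤ deg(F) = 2; strict inequality happens when F is divisible by Z (lost terms).


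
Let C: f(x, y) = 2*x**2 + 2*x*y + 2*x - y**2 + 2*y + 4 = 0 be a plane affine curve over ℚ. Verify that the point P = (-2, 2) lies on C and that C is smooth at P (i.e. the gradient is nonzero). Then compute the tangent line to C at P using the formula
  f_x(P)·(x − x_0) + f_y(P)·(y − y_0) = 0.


Tangent line at P: -2*x - 6*y + 8 = 0.

Step 1: f(-2, 2) = 0, so P lies on C.
Step 2: partial derivatives
  f_x(x, y) = 4*x + 2*y + 2, f_y(x, y) = 2*x - 2*y + 2.
  f_x(P) = -2, f_y(P) = -6 (gradient nonzero, so P is smooth).
Step 3: tangent line at P: -2·(x − -2) + -6·(y − 2) = 0.
Expanding: -2*x - 6*y + 8 = 0.


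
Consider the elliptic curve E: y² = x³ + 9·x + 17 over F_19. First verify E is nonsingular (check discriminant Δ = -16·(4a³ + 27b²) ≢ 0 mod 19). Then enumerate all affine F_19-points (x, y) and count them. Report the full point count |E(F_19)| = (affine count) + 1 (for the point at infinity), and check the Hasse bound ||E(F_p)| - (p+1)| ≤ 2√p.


Affine points = {(0, 6), (0, 13), (2, 9), (2, 10), (5, 4), (5, 15), (7, 9), (7, 10), (10, 9), (10, 10), (16, 1), (16, 18), (18, 8), (18, 11)}; affine count = 14; |E(F_19)| = 15.

Discriminant check: Δ ∝ 4a³ + 27b² = 4·9³ + 27·17² = 4·729 + 27·289 ≡ 3 (mod 19). Nonzero ⇒ E is nonsingular.
For each x ∈ F_19, compute rhs = x³ + 9·x + 17 mod 19, then count y ∈ F_19 with y² ≡ rhs.
  x = 0: rhs = 17, matching y values: 6, 13 (2 points).
  x = 1: rhs = 8, matching y values: none (0 points).
  x = 2: rhs = 5, matching y values: 9, 10 (2 points).
  x = 3: rhs = 14, matching y values: none (0 points).
  x = 4: rhs = 3, matching y values: none (0 points).
  x = 5: rhs = 16, matching y values: 4, 15 (2 points).
  x = 6: rhs = 2, matching y values: none (0 points).
  x = 7: rhs = 5, matching y values: 9, 10 (2 points).
  x = 8: rhs = 12, matching y values: none (0 points).
  x = 9: rhs = 10, matching y values: none (0 points).
  x = 10: rhs = 5, matching y values: 9, 10 (2 points).
  x = 11: rhs = 3, matching y values: none (0 points).
  x = 12: rhs = 10, matching y values: none (0 points).
  x = 13: rhs = 13, matching y values: none (0 points).
  x = 14: rhs = 18, matching y values: none (0 points).
  x = 15: rhs = 12, matching y values: none (0 points).
  x = 16: rhs = 1, matching y values: 1, 18 (2 points).
  x = 17: rhs = 10, matching y values: none (0 points).
  x = 18: rhs = 7, matching y values: 8, 11 (2 points).
Total affine count: 14.
Full point count |E(F_19)| = 14 + 1 = 15.
Hasse bound: |15 − (19+1)| = |-5| = 5 ≤ 2√19 ≈ 8.7178 ✓.


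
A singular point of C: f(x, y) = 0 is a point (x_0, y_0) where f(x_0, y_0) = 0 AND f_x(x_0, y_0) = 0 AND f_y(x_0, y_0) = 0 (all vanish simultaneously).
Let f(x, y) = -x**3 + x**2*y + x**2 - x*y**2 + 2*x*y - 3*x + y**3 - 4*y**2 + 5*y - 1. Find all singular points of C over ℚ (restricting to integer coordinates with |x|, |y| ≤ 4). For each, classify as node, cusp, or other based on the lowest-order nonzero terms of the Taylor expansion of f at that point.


Singular points: {(1, 2)}; classification: cusp.

Compute partial derivatives:
  f_x = -3*x**2 + 2*x*y + 2*x - y**2 + 2*y - 3.
  f_y = x**2 - 2*x*y + 2*x + 3*y**2 - 8*y + 5.
Scan x_0 ∈ {−4, ..., 4}. For each x_0, f_y(x_0, y) is a polynomial in y; find its integer roots y ∈ {−4, ..., 4}, then test f_x and f at those candidates.
  x = -4: f_y(-4, y) = 3*y**2 + 13; no integer root y with |y| ≤ 4.
  x = -3: f_y(-3, y) = 3*y**2 - 2*y + 8; no integer root y with |y| ≤ 4.
  x = -2: f_y(-2, y) = 3*y**2 - 4*y + 5; no integer root y with |y| ≤ 4.
  x = -1: f_y(-1, y) = 3*y**2 - 6*y + 4; no integer root y with |y| ≤ 4.
  x = 0: f_y(0, y) = 3*y**2 - 8*y + 5; vanishes at y ∈ {1}. (0, 1): f_x = -2 ≠ 0.
  x = 1: f_y(1, y) = 3*y**2 - 10*y + 8; vanishes at y ∈ {2}. (1, 2): f_x = 0, f = 0 — SINGULAR.
  x = 2: f_y(2, y) = 3*y**2 - 12*y + 13; no integer root y with |y| ≤ 4.
  x = 3: f_y(3, y) = 3*y**2 - 14*y + 20; no integer root y with |y| ≤ 4.
  x = 4: f_y(4, y) = 3*y**2 - 16*y + 29; no integer root y with |y| ≤ 4.
Only singular point on the grid: (1, 2).
Classify: substitute x = 1 + u, y = 2 + v and expand: f = -u**3 + u**2*v - u*v**2 + v**3 + v**2.
No constant or linear terms (consistent with a singular point). Quadratic part: v**2. Cubic part: -u**3 + u**2*v - u*v**2 + v**3.
The quadratic part v**2 is a perfect square, so there is a single (double) tangent line v = 0, i.e. y = 2. Restricting the cubic part to that line (v = 0) leaves -u**3 ≠ 0, so f is not divisible by v and the branch is v² ≈ u**3 to lowest order — this is a cusp.
Classification: cusp.


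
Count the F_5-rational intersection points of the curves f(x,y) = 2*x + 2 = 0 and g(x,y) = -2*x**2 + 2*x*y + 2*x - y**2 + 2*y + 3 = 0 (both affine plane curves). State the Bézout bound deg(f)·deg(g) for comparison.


Common zeros: {(4, 2), (4, 3)}; count = 2; Bézout bound = 2.

deg(f) = 1, deg(g) = 2, so Bézout bound = 2.
Scan x ∈ F_5. For each x, list the y ∈ F_5 with f(x, y) ≡ 0 and those with g(x, y) ≡ 0 (mod 5); the common zeros in that column are the intersection.
  x = 0: f ≡ 0 at y ∈ ∅; g ≡ 0 at y ∈ {3, 4}; common: ∅.
  x = 1: f ≡ 0 at y ∈ ∅; g ≡ 0 at y ∈ ∅; common: ∅.
  x = 2: f ≡ 0 at y ∈ ∅; g ≡ 0 at y ∈ ∅; common: ∅.
  x = 3: f ≡ 0 at y ∈ ∅; g ≡ 0 at y ∈ ∅; common: ∅.
  x = 4: f ≡ 0 at y ∈ {0, 1, 2, 3, 4}; g ≡ 0 at y ∈ {2, 3}; common: {2, 3}.
Collecting: common zeros = {(4, 2), (4, 3)}, so the count is 2.
Comparison with the Bézout bound: 2 ≤ 2 = deg(f)·deg(g), as expected for curves with no common component (the bound is attained).


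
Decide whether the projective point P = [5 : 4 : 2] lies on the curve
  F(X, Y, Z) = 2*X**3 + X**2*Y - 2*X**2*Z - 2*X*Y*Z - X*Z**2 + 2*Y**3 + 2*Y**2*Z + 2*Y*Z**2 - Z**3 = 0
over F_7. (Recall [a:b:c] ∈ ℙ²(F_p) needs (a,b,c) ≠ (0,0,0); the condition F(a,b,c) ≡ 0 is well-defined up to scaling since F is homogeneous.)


F(5,4,2) ≡ 2 (mod 7); P is NOT on the curve.

Evaluate F(5, 4, 2) term-by-term (mod 7).
  2*X**3 ↦ 2·125·1·1 = 250
  X**2*Y ↦ 1·25·4·1 = 100
  -2*X**2*Z ↦ -2·25·1·2 = -100
  -2*X*Y*Z ↦ -2·5·4·2 = -80
  -X*Z**2 ↦ -1·5·1·4 = -20
  2*Y**3 ↦ 2·1·64·1 = 128
  2*Y**2*Z ↦ 2·1·16·2 = 64
  2*Y*Z**2 ↦ 2·1·4·4 = 32
  -Z**3 ↦ -1·1·1·8 = -8
Sum: F(5, 4, 2) = (250) + (100) + (-100) + (-80) + (-20) + (128) + (64) + (32) + (-8) = 366.
Reducing mod 7: 366 ≡ 2 (mod 7).
Since F(a, b, c) ≡ 2 ≠ 0 (mod 7), P does NOT lie on the curve.


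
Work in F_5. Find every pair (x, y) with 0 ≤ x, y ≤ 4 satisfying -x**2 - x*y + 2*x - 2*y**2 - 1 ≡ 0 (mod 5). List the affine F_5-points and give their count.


Affine F_5-points: {(1, 0), (1, 2), (2, 1), (2, 3), (4, 1), (4, 2)}; count = 6.

For each of the 25 pairs (x, y) ∈ F_5², evaluate f(x, y) mod 5. Record the zeros.
  x = 0: [0↦4, 1↦2, 2↦1, 3↦1, 4↦2]  zeros at y ∈ ∅
  x = 1: [0↦0, 1↦2, 2↦0, 3↦4, 4↦4]  zeros at y ∈ {0, 2}
  x = 2: [0↦4, 1↦0, 2↦2, 3↦0, 4↦4]  zeros at y ∈ {1, 3}
  x = 3: [0↦1, 1↦1, 2↦2, 3↦4, 4↦2]  zeros at y ∈ ∅
  x = 4: [0↦1, 1↦0, 2↦0, 3↦1, 4↦3]  zeros at y ∈ {1, 2}
Collecting zeros: affine points = {(1, 0), (1, 2), (2, 1), (2, 3), (4, 1), (4, 2)}.
Total count |C(F_5)_aff| = 6.


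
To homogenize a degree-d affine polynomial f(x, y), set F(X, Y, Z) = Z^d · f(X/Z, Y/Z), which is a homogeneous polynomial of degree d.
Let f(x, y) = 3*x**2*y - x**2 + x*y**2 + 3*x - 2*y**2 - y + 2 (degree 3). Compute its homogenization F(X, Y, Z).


F(X, Y, Z) = 3*X**2*Y - X**2*Z + X*Y**2 + 3*X*Z**2 - 2*Y**2*Z - Y*Z**2 + 2*Z**3

deg(f) = 3.
Substitute x = X/Z, y = Y/Z into f, then multiply by Z^3.
  monomial 3·x^2·y^1 ↦ 3·X^2·Y^1·Z^0.
  monomial -1·x^2·y^0 ↦ -1·X^2·Y^0·Z^1.
  monomial 1·x^1·y^2 ↦ 1·X^1·Y^2·Z^0.
  monomial 3·x^1·y^0 ↦ 3·X^1·Y^0·Z^2.
  monomial -2·x^0·y^2 ↦ -2·X^0·Y^2·Z^1.
  monomial -1·x^0·y^1 ↦ -1·X^0·Y^1·Z^2.
  monomial 2·x^0·y^0 ↦ 2·X^0·Y^0·Z^3.
Collecting: F(X, Y, Z) = 3*X**2*Y - X**2*Z + X*Y**2 + 3*X*Z**2 - 2*Y**2*Z - Y*Z**2 + 2*Z**3.


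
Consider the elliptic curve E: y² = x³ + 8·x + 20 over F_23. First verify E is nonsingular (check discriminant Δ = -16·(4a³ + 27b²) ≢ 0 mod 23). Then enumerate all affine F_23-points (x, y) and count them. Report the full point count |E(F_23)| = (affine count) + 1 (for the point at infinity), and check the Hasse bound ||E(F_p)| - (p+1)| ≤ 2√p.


Affine points = {(1, 11), (1, 12), (3, 5), (3, 18), (4, 1), (4, 22), (5, 1), (5, 22), (6, 10), (6, 13), (9, 4), (9, 19), (11, 6), (11, 17), (12, 2), (12, 21), (14, 1), (14, 22), (16, 9), (16, 14), (17, 3), (17, 20), (18, 4), (18, 19), (19, 4), (19, 19)}; affine count = 26; |E(F_23)| = 27.

Discriminant check: Δ ∝ 4a³ + 27b² = 4·8³ + 27·20² = 4·512 + 27·400 ≡ 14 (mod 23). Nonzero ⇒ E is nonsingular.
For each x ∈ F_23, compute rhs = x³ + 8·x + 20 mod 23, then count y ∈ F_23 with y² ≡ rhs.
  x = 0: rhs = 20, matching y values: none (0 points).
  x = 1: rhs = 6, matching y values: 11, 12 (2 points).
  x = 2: rhs = 21, matching y values: none (0 points).
  x = 3: rhs = 2, matching y values: 5, 18 (2 points).
  x = 4: rhs = 1, matching y values: 1, 22 (2 points).
  x = 5: rhs = 1, matching y values: 1, 22 (2 points).
  x = 6: rhs = 8, matching y values: 10, 13 (2 points).
  x = 7: rhs = 5, matching y values: none (0 points).
  x = 8: rhs = 21, matching y values: none (0 points).
  x = 9: rhs = 16, matching y values: 4, 19 (2 points).
  x = 10: rhs = 19, matching y values: none (0 points).
  x = 11: rhs = 13, matching y values: 6, 17 (2 points).
  x = 12: rhs = 4, matching y values: 2, 21 (2 points).
  x = 13: rhs = 21, matching y values: none (0 points).
  x = 14: rhs = 1, matching y values: 1, 22 (2 points).
  x = 15: rhs = 19, matching y values: none (0 points).
  x = 16: rhs = 12, matching y values: 9, 14 (2 points).
  x = 17: rhs = 9, matching y values: 3, 20 (2 points).
  x = 18: rhs = 16, matching y values: 4, 19 (2 points).
  x = 19: rhs = 16, matching y values: 4, 19 (2 points).
  x = 20: rhs = 15, matching y values: none (0 points).
  x = 21: rhs = 19, matching y values: none (0 points).
  x = 22: rhs = 11, matching y values: none (0 points).
Total affine count: 26.
Full point count |E(F_23)| = 26 + 1 = 27.
Hasse bound: |27 − (23+1)| = |3| = 3 ≤ 2√23 ≈ 9.5917 ✓.


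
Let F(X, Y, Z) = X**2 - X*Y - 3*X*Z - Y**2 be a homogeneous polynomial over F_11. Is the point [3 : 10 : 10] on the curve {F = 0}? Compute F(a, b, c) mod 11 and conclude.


F(3,10,10) ≡ 9 (mod 11); P is NOT on the curve.

Evaluate F(3, 10, 10) term-by-term (mod 11).
  X**2 ↦ 1·9·1·1 = 9
  -X*Y ↦ -1·3·10·1 = -30
  -3*X*Z ↦ -3·3·1·10 = -90
  -Y**2 ↦ -1·1·100·1 = -100
Sum: F(3, 10, 10) = (9) + (-30) + (-90) + (-100) = -211.
Reducing mod 11: -211 ≡ 9 (mod 11).
Since F(a, b, c) ≡ 9 ≠ 0 (mod 11), P does NOT lie on the curve.


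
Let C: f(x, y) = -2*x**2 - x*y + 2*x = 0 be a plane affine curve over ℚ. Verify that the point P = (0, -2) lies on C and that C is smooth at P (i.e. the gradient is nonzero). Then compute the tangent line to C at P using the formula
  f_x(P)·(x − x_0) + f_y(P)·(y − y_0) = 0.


Tangent line at P: 4*x = 0.

Step 1: f(0, -2) = 0, so P lies on C.
Step 2: partial derivatives
  f_x(x, y) = -4*x - y + 2, f_y(x, y) = -x.
  f_x(P) = 4, f_y(P) = 0 (gradient nonzero, so P is smooth).
Step 3: tangent line at P: 4·(x − 0) + 0·(y − -2) = 0.
Expanding: 4*x = 0.


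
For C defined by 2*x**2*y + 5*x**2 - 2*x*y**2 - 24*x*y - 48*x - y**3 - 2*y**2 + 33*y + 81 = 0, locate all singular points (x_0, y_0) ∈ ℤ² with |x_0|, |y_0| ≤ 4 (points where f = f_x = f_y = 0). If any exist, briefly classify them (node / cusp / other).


Singular points: {(3, -3)}; classification: node.

Compute partial derivatives:
  f_x = 4*x*y + 10*x - 2*y**2 - 24*y - 48.
  f_y = 2*x**2 - 4*x*y - 24*x - 3*y**2 - 4*y + 33.
Scan x_0 ∈ {−4, ..., 4}. For each x_0, f_y(x_0, y) is a polynomial in y; find its integer roots y ∈ {−4, ..., 4}, then test f_x and f at those candidates.
  x = -4: f_y(-4, y) = -3*y**2 + 12*y + 161; no integer root y with |y| ≤ 4.
  x = -3: f_y(-3, y) = -3*y**2 + 8*y + 123; no integer root y with |y| ≤ 4.
  x = -2: f_y(-2, y) = -3*y**2 + 4*y + 89; no integer root y with |y| ≤ 4.
  x = -1: f_y(-1, y) = 59 - 3*y**2; no integer root y with |y| ≤ 4.
  x = 0: f_y(0, y) = -3*y**2 - 4*y + 33; no integer root y with |y| ≤ 4.
  x = 1: f_y(1, y) = -3*y**2 - 8*y + 11; vanishes at y ∈ {1}. (1, 1): f_x = -60 ≠ 0.
  x = 2: f_y(2, y) = -3*y**2 - 12*y - 7; no integer root y with |y| ≤ 4.
  x = 3: f_y(3, y) = -3*y**2 - 16*y - 21; vanishes at y ∈ {-3}. (3, -3): f_x = 0, f = 0 — SINGULAR.
  x = 4: f_y(4, y) = -3*y**2 - 20*y - 31; no integer root y with |y| ≤ 4.
Only singular point on the grid: (3, -3).
Classify: substitute x = 3 + u, y = -3 + v and expand: f = 2*u**2*v - u**2 - 2*u*v**2 - v**3 + v**2.
No constant or linear terms (consistent with a singular point). Quadratic part: -u**2 + v**2. Cubic part: 2*u**2*v - 2*u*v**2 - v**3.
The quadratic part v**2 - u**2 = (v − u)(v + u) splits into two distinct linear factors, so there are two distinct tangent lines y − -3 = ±(x − 3) — this is a node (ordinary double point).
Classification: node.
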